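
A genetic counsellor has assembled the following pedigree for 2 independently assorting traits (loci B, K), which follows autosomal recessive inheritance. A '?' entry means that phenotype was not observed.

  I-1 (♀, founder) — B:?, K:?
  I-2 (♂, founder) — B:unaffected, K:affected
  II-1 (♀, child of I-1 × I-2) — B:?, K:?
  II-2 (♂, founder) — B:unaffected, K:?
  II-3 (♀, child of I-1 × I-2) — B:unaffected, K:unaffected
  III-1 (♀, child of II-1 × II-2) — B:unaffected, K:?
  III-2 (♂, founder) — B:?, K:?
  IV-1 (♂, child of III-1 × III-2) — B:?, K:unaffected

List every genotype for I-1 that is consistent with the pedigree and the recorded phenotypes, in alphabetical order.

I-1 ∈ {BB KK, BB Kk, Bb KK, Bb Kk, bb KK, bb Kk}

B/I-1 ? ·: BB|Bb|bb
B/I-2 un ·: BB|Bb
B/II-1 ? I-1×I-2: BB|Bb|bb
B/II-2 un ·: BB|Bb
B/II-3 un I-1×I-2: BB|Bb
B/III-1 un II-1×II-2: BB|Bb
B/III-2 ? ·: BB|Bb|bb
B/IV-1 ? III-1×III-2: BB|Bb|bb
⇒ B over [I-1,I-2,II-1,II-2,II-3,III-1,III-2,IV-1]: 323 consistent
K/I-1 ? ·: KK|Kk
K/I-2 aff ·: kk
K/II-1 ? I-1×I-2: Kk|kk
K/II-2 ? ·: KK|Kk|kk
K/II-3 un I-1×I-2: Kk
K/III-1 ? II-1×II-2: KK|Kk|kk
K/III-2 ? ·: KK|Kk|kk
K/IV-1 un III-1×III-2: KK|Kk
⇒ K over [I-1,I-2,II-1,II-2,II-3,III-1,III-2,IV-1]: 68 consistent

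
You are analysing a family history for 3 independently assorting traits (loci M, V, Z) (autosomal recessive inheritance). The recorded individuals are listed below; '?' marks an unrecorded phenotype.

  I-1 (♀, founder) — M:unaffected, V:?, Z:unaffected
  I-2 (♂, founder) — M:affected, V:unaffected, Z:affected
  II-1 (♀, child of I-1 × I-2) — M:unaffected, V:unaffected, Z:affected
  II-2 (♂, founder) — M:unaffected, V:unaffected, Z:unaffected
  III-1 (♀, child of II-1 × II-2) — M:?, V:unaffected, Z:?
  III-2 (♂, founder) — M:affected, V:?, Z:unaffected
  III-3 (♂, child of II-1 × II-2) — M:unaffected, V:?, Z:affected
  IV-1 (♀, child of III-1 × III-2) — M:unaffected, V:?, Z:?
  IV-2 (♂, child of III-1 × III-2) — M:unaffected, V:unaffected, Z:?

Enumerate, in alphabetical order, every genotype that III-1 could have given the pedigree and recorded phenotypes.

M/I-1 un ·: MM|Mm
M/I-2 aff ·: mm
M/II-1 un I-1×I-2: Mm
M/II-2 un ·: MM|Mm
M/III-1 ? II-1×II-2: MM|Mm
M/III-2 aff ·: mm
M/III-3 un II-1×II-2: MM|Mm
M/IV-1 un III-1×III-2: Mm
M/IV-2 un III-1×III-2: Mm
⇒ M over [I-1,I-2,II-1,II-2,III-1,III-2,III-3,IV-1,IV-2]: 16 consistent
V/I-1 ? ·: VV|Vv|vv
V/I-2 un ·: VV|Vv
V/II-1 un I-1×I-2: VV|Vv
V/II-2 un ·: VV|Vv
V/III-1 un II-1×II-2: VV|Vv
V/III-2 ? ·: VV|Vv|vv
V/III-3 ? II-1×II-2: VV|Vv|vv
V/IV-1 ? III-1×III-2: VV|Vv|vv
V/IV-2 un III-1×III-2: VV|Vv
⇒ V over [I-1,I-2,II-1,II-2,III-1,III-2,III-3,IV-1,IV-2]: 618 consistent
Z/I-1 un ·: Zz
Z/I-2 aff ·: zz
Z/II-1 aff I-1×I-2: zz
Z/II-2 un ·: Zz
Z/III-1 ? II-1×II-2: Zz|zz
Z/III-2 un ·: ZZ|Zz
Z/III-3 aff II-1×II-2: zz
Z/IV-1 ? III-1×III-2: ZZ|Zz|zz
Z/IV-2 ? III-1×III-2: ZZ|Zz|zz
⇒ Z over [I-1,I-2,II-1,II-2,III-1,III-2,III-3,IV-1,IV-2]: 18 consistent

III-1 ∈ {MM VV Zz, MM VV zz, MM Vv Zz, MM Vv zz, Mm VV Zz, Mm VV zz, Mm Vv Zz, Mm Vv zz}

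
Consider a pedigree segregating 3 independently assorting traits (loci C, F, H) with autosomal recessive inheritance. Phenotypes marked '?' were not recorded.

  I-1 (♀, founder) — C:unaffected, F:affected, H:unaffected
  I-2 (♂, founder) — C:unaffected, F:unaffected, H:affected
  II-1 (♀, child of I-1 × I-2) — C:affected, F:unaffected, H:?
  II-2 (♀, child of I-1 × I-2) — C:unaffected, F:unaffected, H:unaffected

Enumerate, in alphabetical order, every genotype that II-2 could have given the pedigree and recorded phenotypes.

C/I-1 un ·: Cc
C/I-2 un ·: Cc
C/II-1 aff I-1×I-2: cc
C/II-2 un I-1×I-2: CC|Cc
⇒ C over [I-1,I-2,II-1,II-2]: 2 consistent
F/I-1 aff ·: ff
F/I-2 un ·: FF|Ff
F/II-1 un I-1×I-2: Ff
F/II-2 un I-1×I-2: Ff
⇒ F over [I-1,I-2,II-1,II-2]: 2 consistent
H/I-1 un ·: HH|Hh
H/I-2 aff ·: hh
H/II-1 ? I-1×I-2: Hh|hh
H/II-2 un I-1×I-2: Hh
⇒ H over [I-1,I-2,II-1,II-2]: 3 consistent

II-2 ∈ {CC Ff Hh, Cc Ff Hh}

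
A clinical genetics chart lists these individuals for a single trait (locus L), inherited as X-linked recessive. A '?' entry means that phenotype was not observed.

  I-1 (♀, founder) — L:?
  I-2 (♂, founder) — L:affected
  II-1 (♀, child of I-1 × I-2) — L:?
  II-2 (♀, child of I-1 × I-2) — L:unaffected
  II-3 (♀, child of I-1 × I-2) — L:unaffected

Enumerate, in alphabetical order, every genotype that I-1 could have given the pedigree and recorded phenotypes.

I-1 ∈ {X^LX^L, X^LX^l}

L/I-1 ? ·: X^LX^L|X^LX^l
L/I-2 aff ·: X^lY
L/II-1 ? I-1×I-2: X^LX^l|X^lX^l
L/II-2 un I-1×I-2: X^LX^l
L/II-3 un I-1×I-2: X^LX^l
⇒ L over [I-1,I-2,II-1,II-2,II-3]: 3 consistent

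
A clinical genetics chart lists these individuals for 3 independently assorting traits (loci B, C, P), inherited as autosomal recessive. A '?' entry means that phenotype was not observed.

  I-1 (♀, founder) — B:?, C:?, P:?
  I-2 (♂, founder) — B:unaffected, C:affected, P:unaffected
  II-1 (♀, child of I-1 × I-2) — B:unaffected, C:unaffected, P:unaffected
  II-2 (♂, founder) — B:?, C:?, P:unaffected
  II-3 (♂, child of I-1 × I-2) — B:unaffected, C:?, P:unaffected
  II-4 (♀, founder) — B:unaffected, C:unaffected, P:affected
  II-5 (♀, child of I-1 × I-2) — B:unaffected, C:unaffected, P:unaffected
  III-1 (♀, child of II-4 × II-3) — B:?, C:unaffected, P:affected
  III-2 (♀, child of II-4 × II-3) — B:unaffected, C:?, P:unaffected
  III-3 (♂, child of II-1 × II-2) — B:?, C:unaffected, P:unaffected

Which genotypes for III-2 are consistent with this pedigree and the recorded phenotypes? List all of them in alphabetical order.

B/I-1 ? ·: BB|Bb|bb
B/I-2 un ·: BB|Bb
B/II-1 un I-1×I-2: BB|Bb
B/II-2 ? ·: BB|Bb|bb
B/II-3 un I-1×I-2: BB|Bb
B/II-4 un ·: BB|Bb
B/II-5 un I-1×I-2: BB|Bb
B/III-1 ? II-4×II-3: BB|Bb|bb
B/III-2 un II-4×II-3: BB|Bb
B/III-3 ? II-1×II-2: BB|Bb|bb
⇒ B over [I-1,I-2,II-1,II-2,II-3,II-4,II-5,III-1,III-2,III-3]: 1150 consistent
C/I-1 ? ·: CC|Cc
C/I-2 aff ·: cc
C/II-1 un I-1×I-2: Cc
C/II-2 ? ·: CC|Cc|cc
C/II-3 ? I-1×I-2: Cc|cc
C/II-4 un ·: CC|Cc
C/II-5 un I-1×I-2: Cc
C/III-1 un II-4×II-3: CC|Cc
C/III-2 ? II-4×II-3: CC|Cc|cc
C/III-3 un II-1×II-2: CC|Cc
⇒ C over [I-1,I-2,II-1,II-2,II-3,II-4,II-5,III-1,III-2,III-3]: 115 consistent
P/I-1 ? ·: PP|Pp|pp
P/I-2 un ·: PP|Pp
P/II-1 un I-1×I-2: PP|Pp
P/II-2 un ·: PP|Pp
P/II-3 un I-1×I-2: Pp
P/II-4 aff ·: pp
P/II-5 un I-1×I-2: PP|Pp
P/III-1 aff II-4×II-3: pp
P/III-2 un II-4×II-3: Pp
P/III-3 un II-1×II-2: PP|Pp
⇒ P over [I-1,I-2,II-1,II-2,II-3,II-4,II-5,III-1,III-2,III-3]: 50 consistent

III-2 ∈ {BB CC Pp, BB Cc Pp, BB cc Pp, Bb CC Pp, Bb Cc Pp, Bb cc Pp}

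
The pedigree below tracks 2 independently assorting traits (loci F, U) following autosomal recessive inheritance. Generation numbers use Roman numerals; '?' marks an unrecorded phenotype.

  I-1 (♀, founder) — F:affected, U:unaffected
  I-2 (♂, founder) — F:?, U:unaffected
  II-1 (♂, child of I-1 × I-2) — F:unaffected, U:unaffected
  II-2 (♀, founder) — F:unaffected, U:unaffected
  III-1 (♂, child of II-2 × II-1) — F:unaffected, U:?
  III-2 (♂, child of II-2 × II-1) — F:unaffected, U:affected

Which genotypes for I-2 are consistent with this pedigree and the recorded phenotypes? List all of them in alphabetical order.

F/I-1 aff ·: ff
F/I-2 ? ·: FF|Ff
F/II-1 un I-1×I-2: Ff
F/II-2 un ·: FF|Ff
F/III-1 un II-2×II-1: FF|Ff
F/III-2 un II-2×II-1: FF|Ff
⇒ F over [I-1,I-2,II-1,II-2,III-1,III-2]: 16 consistent
U/I-1 un ·: UU|Uu
U/I-2 un ·: UU|Uu
U/II-1 un I-1×I-2: Uu
U/II-2 un ·: Uu
U/III-1 ? II-2×II-1: UU|Uu|uu
U/III-2 aff II-2×II-1: uu
⇒ U over [I-1,I-2,II-1,II-2,III-1,III-2]: 9 consistent

I-2 ∈ {FF UU, FF Uu, Ff UU, Ff Uu}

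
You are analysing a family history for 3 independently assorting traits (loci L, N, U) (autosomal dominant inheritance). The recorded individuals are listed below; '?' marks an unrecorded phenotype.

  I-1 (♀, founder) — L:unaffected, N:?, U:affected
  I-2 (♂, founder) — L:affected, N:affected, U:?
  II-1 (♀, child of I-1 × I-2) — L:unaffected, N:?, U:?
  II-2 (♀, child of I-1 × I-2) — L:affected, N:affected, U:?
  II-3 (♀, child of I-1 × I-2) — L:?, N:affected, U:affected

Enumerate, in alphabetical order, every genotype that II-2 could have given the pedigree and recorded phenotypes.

II-2 ∈ {Ll NN UU, Ll NN Uu, Ll NN uu, Ll Nn UU, Ll Nn Uu, Ll Nn uu}

L/I-1 un ·: ll
L/I-2 aff ·: Ll
L/II-1 un I-1×I-2: ll
L/II-2 aff I-1×I-2: Ll
L/II-3 ? I-1×I-2: ll|Ll
⇒ L over [I-1,I-2,II-1,II-2,II-3]: 2 consistent
N/I-1 ? ·: nn|Nn|NN
N/I-2 aff ·: Nn|NN
N/II-1 ? I-1×I-2: nn|Nn|NN
N/II-2 aff I-1×I-2: Nn|NN
N/II-3 aff I-1×I-2: Nn|NN
⇒ N over [I-1,I-2,II-1,II-2,II-3]: 32 consistent
U/I-1 aff ·: Uu|UU
U/I-2 ? ·: uu|Uu|UU
U/II-1 ? I-1×I-2: uu|Uu|UU
U/II-2 ? I-1×I-2: uu|Uu|UU
U/II-3 aff I-1×I-2: Uu|UU
⇒ U over [I-1,I-2,II-1,II-2,II-3]: 40 consistent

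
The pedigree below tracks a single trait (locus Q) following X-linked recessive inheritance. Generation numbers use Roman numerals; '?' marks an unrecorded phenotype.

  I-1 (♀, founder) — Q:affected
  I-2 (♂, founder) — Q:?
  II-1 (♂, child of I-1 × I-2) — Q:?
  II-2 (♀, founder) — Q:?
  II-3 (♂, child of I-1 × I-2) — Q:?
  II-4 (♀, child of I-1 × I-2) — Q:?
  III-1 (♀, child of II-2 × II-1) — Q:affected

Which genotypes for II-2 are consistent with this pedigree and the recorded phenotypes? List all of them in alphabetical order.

II-2 ∈ {X^QX^q, X^qX^q}

Q/I-1 aff ·: X^qX^q
Q/I-2 ? ·: X^QY|X^qY
Q/II-1 ? I-1×I-2: X^qY
Q/II-2 ? ·: X^QX^q|X^qX^q
Q/II-3 ? I-1×I-2: X^qY
Q/II-4 ? I-1×I-2: X^QX^q|X^qX^q
Q/III-1 aff II-2×II-1: X^qX^q
⇒ Q over [I-1,I-2,II-1,II-2,II-3,II-4,III-1]: 4 consistent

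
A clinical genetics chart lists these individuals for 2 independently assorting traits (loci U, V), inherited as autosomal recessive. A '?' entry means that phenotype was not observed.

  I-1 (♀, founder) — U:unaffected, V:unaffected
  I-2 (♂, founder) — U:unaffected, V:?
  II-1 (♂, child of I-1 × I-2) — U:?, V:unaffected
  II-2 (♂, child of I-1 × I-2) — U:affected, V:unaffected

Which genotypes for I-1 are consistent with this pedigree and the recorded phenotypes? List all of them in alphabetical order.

U/I-1 un ·: Uu
U/I-2 un ·: Uu
U/II-1 ? I-1×I-2: UU|Uu|uu
U/II-2 aff I-1×I-2: uu
⇒ U over [I-1,I-2,II-1,II-2]: 3 consistent
V/I-1 un ·: VV|Vv
V/I-2 ? ·: VV|Vv|vv
V/II-1 un I-1×I-2: VV|Vv
V/II-2 un I-1×I-2: VV|Vv
⇒ V over [I-1,I-2,II-1,II-2]: 15 consistent

I-1 ∈ {Uu VV, Uu Vv}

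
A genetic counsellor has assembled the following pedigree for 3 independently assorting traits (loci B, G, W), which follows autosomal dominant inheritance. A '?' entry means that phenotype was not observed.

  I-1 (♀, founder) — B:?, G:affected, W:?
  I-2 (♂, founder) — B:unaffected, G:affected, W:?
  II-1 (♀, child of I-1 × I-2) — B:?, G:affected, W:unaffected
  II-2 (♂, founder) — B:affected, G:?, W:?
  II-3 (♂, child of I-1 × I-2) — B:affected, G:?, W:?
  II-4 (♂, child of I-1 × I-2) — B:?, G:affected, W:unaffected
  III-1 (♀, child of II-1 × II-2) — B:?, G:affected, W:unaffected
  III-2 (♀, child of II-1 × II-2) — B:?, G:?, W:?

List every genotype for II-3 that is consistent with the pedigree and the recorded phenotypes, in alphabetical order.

B/I-1 ? ·: Bb|BB
B/I-2 un ·: bb
B/II-1 ? I-1×I-2: bb|Bb
B/II-2 aff ·: Bb|BB
B/II-3 aff I-1×I-2: Bb
B/II-4 ? I-1×I-2: bb|Bb
B/III-1 ? II-1×II-2: bb|Bb|BB
B/III-2 ? II-1×II-2: bb|Bb|BB
⇒ B over [I-1,I-2,II-1,II-2,II-3,II-4,III-1,III-2]: 49 consistent
G/I-1 aff ·: Gg|GG
G/I-2 aff ·: Gg|GG
G/II-1 aff I-1×I-2: Gg|GG
G/II-2 ? ·: gg|Gg|GG
G/II-3 ? I-1×I-2: gg|Gg|GG
G/II-4 aff I-1×I-2: Gg|GG
G/III-1 aff II-1×II-2: Gg|GG
G/III-2 ? II-1×II-2: gg|Gg|GG
⇒ G over [I-1,I-2,II-1,II-2,II-3,II-4,III-1,III-2]: 258 consistent
W/I-1 ? ·: ww|Ww
W/I-2 ? ·: ww|Ww
W/II-1 un I-1×I-2: ww
W/II-2 ? ·: ww|Ww
W/II-3 ? I-1×I-2: ww|Ww|WW
W/II-4 un I-1×I-2: ww
W/III-1 un II-1×II-2: ww
W/III-2 ? II-1×II-2: ww|Ww
⇒ W over [I-1,I-2,II-1,II-2,II-3,II-4,III-1,III-2]: 24 consistent

II-3 ∈ {Bb GG WW, Bb GG Ww, Bb GG ww, Bb Gg WW, Bb Gg Ww, Bb Gg ww, Bb gg WW, Bb gg Ww, Bb gg ww}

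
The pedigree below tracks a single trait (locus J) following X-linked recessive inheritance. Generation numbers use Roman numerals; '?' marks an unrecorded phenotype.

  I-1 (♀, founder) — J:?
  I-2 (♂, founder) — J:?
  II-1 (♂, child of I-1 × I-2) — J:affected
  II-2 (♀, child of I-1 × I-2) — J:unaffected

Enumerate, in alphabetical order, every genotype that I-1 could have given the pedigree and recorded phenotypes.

J/I-1 ? ·: X^JX^j|X^jX^j
J/I-2 ? ·: X^JY|X^jY
J/II-1 aff I-1×I-2: X^jY
J/II-2 un I-1×I-2: X^JX^J|X^JX^j
⇒ J over [I-1,I-2,II-1,II-2]: 4 consistent

I-1 ∈ {X^JX^j, X^jX^j}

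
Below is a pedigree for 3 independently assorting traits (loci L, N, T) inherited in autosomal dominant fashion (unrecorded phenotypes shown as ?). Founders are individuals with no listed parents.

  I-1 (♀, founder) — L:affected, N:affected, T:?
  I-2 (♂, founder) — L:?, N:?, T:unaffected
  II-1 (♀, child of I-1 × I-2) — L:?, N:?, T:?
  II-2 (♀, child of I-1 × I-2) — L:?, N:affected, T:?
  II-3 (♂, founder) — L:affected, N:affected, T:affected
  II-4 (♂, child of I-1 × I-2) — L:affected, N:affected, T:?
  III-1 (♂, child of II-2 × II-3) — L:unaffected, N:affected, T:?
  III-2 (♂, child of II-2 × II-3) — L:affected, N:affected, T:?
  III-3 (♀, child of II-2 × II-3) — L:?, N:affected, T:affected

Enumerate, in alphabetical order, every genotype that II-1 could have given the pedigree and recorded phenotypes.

II-1 ∈ {LL NN Tt, LL NN tt, LL Nn Tt, LL Nn tt, LL nn Tt, LL nn tt, Ll NN Tt, Ll NN tt, Ll Nn Tt, Ll Nn tt, Ll nn Tt, Ll nn tt, ll NN Tt, ll NN tt, ll Nn Tt, ll Nn tt, ll nn Tt, ll nn tt}

L/I-1 aff ·: Ll|LL
L/I-2 ? ·: ll|Ll|LL
L/II-1 ? I-1×I-2: ll|Ll|LL
L/II-2 ? I-1×I-2: ll|Ll
L/II-3 aff ·: Ll
L/II-4 aff I-1×I-2: Ll|LL
L/III-1 un II-2×II-3: ll
L/III-2 aff II-2×II-3: Ll|LL
L/III-3 ? II-2×II-3: ll|Ll|LL
⇒ L over [I-1,I-2,II-1,II-2,II-3,II-4,III-1,III-2,III-3]: 118 consistent
N/I-1 aff ·: Nn|NN
N/I-2 ? ·: nn|Nn|NN
N/II-1 ? I-1×I-2: nn|Nn|NN
N/II-2 aff I-1×I-2: Nn|NN
N/II-3 aff ·: Nn|NN
N/II-4 aff I-1×I-2: Nn|NN
N/III-1 aff II-2×II-3: Nn|NN
N/III-2 aff II-2×II-3: Nn|NN
N/III-3 aff II-2×II-3: Nn|NN
⇒ N over [I-1,I-2,II-1,II-2,II-3,II-4,III-1,III-2,III-3]: 407 consistent
T/I-1 ? ·: tt|Tt|TT
T/I-2 un ·: tt
T/II-1 ? I-1×I-2: tt|Tt
T/II-2 ? I-1×I-2: tt|Tt
T/II-3 aff ·: Tt|TT
T/II-4 ? I-1×I-2: tt|Tt
T/III-1 ? II-2×II-3: tt|Tt|TT
T/III-2 ? II-2×II-3: tt|Tt|TT
T/III-3 aff II-2×II-3: Tt|TT
⇒ T over [I-1,I-2,II-1,II-2,II-3,II-4,III-1,III-2,III-3]: 155 consistent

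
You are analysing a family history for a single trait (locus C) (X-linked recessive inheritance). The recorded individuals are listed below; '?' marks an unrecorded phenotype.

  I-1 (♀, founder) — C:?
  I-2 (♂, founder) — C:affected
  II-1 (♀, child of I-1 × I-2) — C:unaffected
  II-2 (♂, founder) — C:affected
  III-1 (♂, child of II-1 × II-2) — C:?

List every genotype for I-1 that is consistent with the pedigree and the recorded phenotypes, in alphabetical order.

I-1 ∈ {X^CX^C, X^CX^c}

C/I-1 ? ·: X^CX^C|X^CX^c
C/I-2 aff ·: X^cY
C/II-1 un I-1×I-2: X^CX^c
C/II-2 aff ·: X^cY
C/III-1 ? II-1×II-2: X^CY|X^cY
⇒ C over [I-1,I-2,II-1,II-2,III-1]: 4 consistent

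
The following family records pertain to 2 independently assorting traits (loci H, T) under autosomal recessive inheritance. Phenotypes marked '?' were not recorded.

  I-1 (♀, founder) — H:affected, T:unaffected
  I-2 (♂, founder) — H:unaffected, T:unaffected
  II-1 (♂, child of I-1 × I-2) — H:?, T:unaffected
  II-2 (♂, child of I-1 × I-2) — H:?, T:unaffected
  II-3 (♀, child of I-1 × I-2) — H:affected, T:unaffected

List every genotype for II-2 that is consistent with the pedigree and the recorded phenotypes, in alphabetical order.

II-2 ∈ {Hh TT, Hh Tt, hh TT, hh Tt}

H/I-1 aff ·: hh
H/I-2 un ·: Hh
H/II-1 ? I-1×I-2: Hh|hh
H/II-2 ? I-1×I-2: Hh|hh
H/II-3 aff I-1×I-2: hh
⇒ H over [I-1,I-2,II-1,II-2,II-3]: 4 consistent
T/I-1 un ·: TT|Tt
T/I-2 un ·: TT|Tt
T/II-1 un I-1×I-2: TT|Tt
T/II-2 un I-1×I-2: TT|Tt
T/II-3 un I-1×I-2: TT|Tt
⇒ T over [I-1,I-2,II-1,II-2,II-3]: 25 consistent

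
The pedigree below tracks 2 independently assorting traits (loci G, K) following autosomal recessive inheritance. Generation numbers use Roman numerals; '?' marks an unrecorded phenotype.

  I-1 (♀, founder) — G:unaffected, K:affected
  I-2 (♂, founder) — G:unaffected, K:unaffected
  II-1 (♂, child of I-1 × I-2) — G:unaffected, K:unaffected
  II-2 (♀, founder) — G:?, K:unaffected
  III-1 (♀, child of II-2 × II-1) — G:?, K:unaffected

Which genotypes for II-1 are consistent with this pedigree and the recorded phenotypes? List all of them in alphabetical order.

G/I-1 un ·: GG|Gg
G/I-2 un ·: GG|Gg
G/II-1 un I-1×I-2: GG|Gg
G/II-2 ? ·: GG|Gg|gg
G/III-1 ? II-2×II-1: GG|Gg|gg
⇒ G over [I-1,I-2,II-1,II-2,III-1]: 37 consistent
K/I-1 aff ·: kk
K/I-2 un ·: KK|Kk
K/II-1 un I-1×I-2: Kk
K/II-2 un ·: KK|Kk
K/III-1 un II-2×II-1: KK|Kk
⇒ K over [I-1,I-2,II-1,II-2,III-1]: 8 consistent

II-1 ∈ {GG Kk, Gg Kk}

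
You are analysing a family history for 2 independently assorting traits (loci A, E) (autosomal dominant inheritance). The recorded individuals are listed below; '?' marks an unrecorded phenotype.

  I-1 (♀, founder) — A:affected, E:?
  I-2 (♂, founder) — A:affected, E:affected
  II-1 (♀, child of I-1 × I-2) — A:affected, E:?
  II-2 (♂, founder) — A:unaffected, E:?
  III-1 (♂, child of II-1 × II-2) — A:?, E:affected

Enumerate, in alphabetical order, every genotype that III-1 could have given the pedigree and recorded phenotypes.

III-1 ∈ {Aa EE, Aa Ee, aa EE, aa Ee}

A/I-1 aff ·: Aa|AA
A/I-2 aff ·: Aa|AA
A/II-1 aff I-1×I-2: Aa|AA
A/II-2 un ·: aa
A/III-1 ? II-1×II-2: aa|Aa
⇒ A over [I-1,I-2,II-1,II-2,III-1]: 10 consistent
E/I-1 ? ·: ee|Ee|EE
E/I-2 aff ·: Ee|EE
E/II-1 ? I-1×I-2: ee|Ee|EE
E/II-2 ? ·: ee|Ee|EE
E/III-1 aff II-1×II-2: Ee|EE
⇒ E over [I-1,I-2,II-1,II-2,III-1]: 45 consistent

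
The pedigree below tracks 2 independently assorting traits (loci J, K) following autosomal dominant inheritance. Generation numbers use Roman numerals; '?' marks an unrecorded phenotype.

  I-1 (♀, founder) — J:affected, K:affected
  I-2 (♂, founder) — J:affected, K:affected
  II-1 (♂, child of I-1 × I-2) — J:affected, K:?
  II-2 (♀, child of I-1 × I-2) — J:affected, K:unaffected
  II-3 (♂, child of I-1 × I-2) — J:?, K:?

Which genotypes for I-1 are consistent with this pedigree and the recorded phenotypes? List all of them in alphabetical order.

I-1 ∈ {JJ Kk, Jj Kk}

J/I-1 aff ·: Jj|JJ
J/I-2 aff ·: Jj|JJ
J/II-1 aff I-1×I-2: Jj|JJ
J/II-2 aff I-1×I-2: Jj|JJ
J/II-3 ? I-1×I-2: jj|Jj|JJ
⇒ J over [I-1,I-2,II-1,II-2,II-3]: 29 consistent
K/I-1 aff ·: Kk
K/I-2 aff ·: Kk
K/II-1 ? I-1×I-2: kk|Kk|KK
K/II-2 un I-1×I-2: kk
K/II-3 ? I-1×I-2: kk|Kk|KK
⇒ K over [I-1,I-2,II-1,II-2,II-3]: 9 consistent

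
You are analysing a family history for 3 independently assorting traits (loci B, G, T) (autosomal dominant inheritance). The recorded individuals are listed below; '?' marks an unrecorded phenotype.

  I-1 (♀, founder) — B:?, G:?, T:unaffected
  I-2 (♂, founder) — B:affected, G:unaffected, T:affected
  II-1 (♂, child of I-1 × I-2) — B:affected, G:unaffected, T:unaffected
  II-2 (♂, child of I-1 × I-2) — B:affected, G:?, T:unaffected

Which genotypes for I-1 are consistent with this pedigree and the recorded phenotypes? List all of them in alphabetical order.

I-1 ∈ {BB Gg tt, BB gg tt, Bb Gg tt, Bb gg tt, bb Gg tt, bb gg tt}

B/I-1 ? ·: bb|Bb|BB
B/I-2 aff ·: Bb|BB
B/II-1 aff I-1×I-2: Bb|BB
B/II-2 aff I-1×I-2: Bb|BB
⇒ B over [I-1,I-2,II-1,II-2]: 15 consistent
G/I-1 ? ·: gg|Gg
G/I-2 un ·: gg
G/II-1 un I-1×I-2: gg
G/II-2 ? I-1×I-2: gg|Gg
⇒ G over [I-1,I-2,II-1,II-2]: 3 consistent
T/I-1 un ·: tt
T/I-2 aff ·: Tt
T/II-1 un I-1×I-2: tt
T/II-2 un I-1×I-2: tt
⇒ T over [I-1,I-2,II-1,II-2]: 1 consistent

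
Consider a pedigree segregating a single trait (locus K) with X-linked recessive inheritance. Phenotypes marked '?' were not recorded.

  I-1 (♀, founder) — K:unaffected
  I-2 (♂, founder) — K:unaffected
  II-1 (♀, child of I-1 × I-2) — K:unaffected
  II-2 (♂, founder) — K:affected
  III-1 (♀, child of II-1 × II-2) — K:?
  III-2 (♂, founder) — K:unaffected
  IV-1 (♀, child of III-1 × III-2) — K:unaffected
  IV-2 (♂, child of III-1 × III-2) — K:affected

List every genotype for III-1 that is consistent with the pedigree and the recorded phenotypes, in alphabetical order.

K/I-1 un ·: X^KX^K|X^KX^k
K/I-2 un ·: X^KY
K/II-1 un I-1×I-2: X^KX^K|X^KX^k
K/II-2 aff ·: X^kY
K/III-1 ? II-1×II-2: X^KX^k|X^kX^k
K/III-2 un ·: X^KY
K/IV-1 un III-1×III-2: X^KX^K|X^KX^k
K/IV-2 aff III-1×III-2: X^kY
⇒ K over [I-1,I-2,II-1,II-2,III-1,III-2,IV-1,IV-2]: 7 consistent

III-1 ∈ {X^KX^k, X^kX^k}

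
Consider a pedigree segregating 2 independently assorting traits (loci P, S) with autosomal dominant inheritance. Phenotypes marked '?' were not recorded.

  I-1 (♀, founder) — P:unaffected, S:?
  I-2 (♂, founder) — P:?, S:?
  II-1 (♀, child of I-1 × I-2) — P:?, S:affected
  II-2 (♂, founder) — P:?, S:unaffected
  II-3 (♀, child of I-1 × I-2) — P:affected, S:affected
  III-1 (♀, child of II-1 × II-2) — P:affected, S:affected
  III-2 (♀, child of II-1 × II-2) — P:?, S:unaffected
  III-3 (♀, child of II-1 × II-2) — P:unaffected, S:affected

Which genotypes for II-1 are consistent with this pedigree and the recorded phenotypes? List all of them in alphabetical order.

P/I-1 un ·: pp
P/I-2 ? ·: Pp|PP
P/II-1 ? I-1×I-2: pp|Pp
P/II-2 ? ·: pp|Pp
P/II-3 aff I-1×I-2: Pp
P/III-1 aff II-1×II-2: Pp|PP
P/III-2 ? II-1×II-2: pp|Pp|PP
P/III-3 un II-1×II-2: pp
⇒ P over [I-1,I-2,II-1,II-2,II-3,III-1,III-2,III-3]: 18 consistent
S/I-1 ? ·: ss|Ss|SS
S/I-2 ? ·: ss|Ss|SS
S/II-1 aff I-1×I-2: Ss
S/II-2 un ·: ss
S/II-3 aff I-1×I-2: Ss|SS
S/III-1 aff II-1×II-2: Ss
S/III-2 un II-1×II-2: ss
S/III-3 aff II-1×II-2: Ss
⇒ S over [I-1,I-2,II-1,II-2,II-3,III-1,III-2,III-3]: 10 consistent

II-1 ∈ {Pp Ss, pp Ss}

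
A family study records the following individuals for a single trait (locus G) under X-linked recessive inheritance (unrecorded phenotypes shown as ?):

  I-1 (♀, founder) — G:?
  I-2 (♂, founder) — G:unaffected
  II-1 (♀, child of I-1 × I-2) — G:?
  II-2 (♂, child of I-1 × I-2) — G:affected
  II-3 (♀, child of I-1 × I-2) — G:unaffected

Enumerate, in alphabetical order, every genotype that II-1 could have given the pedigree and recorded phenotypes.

II-1 ∈ {X^GX^G, X^GX^g}

G/I-1 ? ·: X^GX^g|X^gX^g
G/I-2 un ·: X^GY
G/II-1 ? I-1×I-2: X^GX^G|X^GX^g
G/II-2 aff I-1×I-2: X^gY
G/II-3 un I-1×I-2: X^GX^G|X^GX^g
⇒ G over [I-1,I-2,II-1,II-2,II-3]: 5 consistent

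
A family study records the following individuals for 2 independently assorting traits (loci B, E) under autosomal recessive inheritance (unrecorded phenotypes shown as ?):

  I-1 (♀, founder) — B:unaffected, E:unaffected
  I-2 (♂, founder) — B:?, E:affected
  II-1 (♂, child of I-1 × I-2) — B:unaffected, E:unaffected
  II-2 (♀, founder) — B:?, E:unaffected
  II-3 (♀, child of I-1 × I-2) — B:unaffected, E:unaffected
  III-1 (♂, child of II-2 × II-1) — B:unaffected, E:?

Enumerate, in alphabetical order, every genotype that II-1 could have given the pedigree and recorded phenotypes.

II-1 ∈ {BB Ee, Bb Ee}

B/I-1 un ·: BB|Bb
B/I-2 ? ·: BB|Bb|bb
B/II-1 un I-1×I-2: BB|Bb
B/II-2 ? ·: BB|Bb|bb
B/II-3 un I-1×I-2: BB|Bb
B/III-1 un II-2×II-1: BB|Bb
⇒ B over [I-1,I-2,II-1,II-2,II-3,III-1]: 68 consistent
E/I-1 un ·: EE|Ee
E/I-2 aff ·: ee
E/II-1 un I-1×I-2: Ee
E/II-2 un ·: EE|Ee
E/II-3 un I-1×I-2: Ee
E/III-1 ? II-2×II-1: EE|Ee|ee
⇒ E over [I-1,I-2,II-1,II-2,II-3,III-1]: 10 consistent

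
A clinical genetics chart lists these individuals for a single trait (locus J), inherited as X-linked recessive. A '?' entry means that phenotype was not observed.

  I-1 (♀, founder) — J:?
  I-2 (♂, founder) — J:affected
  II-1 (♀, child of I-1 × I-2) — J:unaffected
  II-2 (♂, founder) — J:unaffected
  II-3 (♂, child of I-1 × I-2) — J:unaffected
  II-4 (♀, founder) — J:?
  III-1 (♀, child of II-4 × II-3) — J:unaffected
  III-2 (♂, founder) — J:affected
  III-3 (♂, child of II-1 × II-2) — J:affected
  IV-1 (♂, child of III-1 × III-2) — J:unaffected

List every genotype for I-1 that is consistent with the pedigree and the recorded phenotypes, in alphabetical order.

I-1 ∈ {X^JX^J, X^JX^j}

J/I-1 ? ·: X^JX^J|X^JX^j
J/I-2 aff ·: X^jY
J/II-1 un I-1×I-2: X^JX^j
J/II-2 un ·: X^JY
J/II-3 un I-1×I-2: X^JY
J/II-4 ? ·: X^JX^J|X^JX^j|X^jX^j
J/III-1 un II-4×II-3: X^JX^J|X^JX^j
J/III-2 aff ·: X^jY
J/III-3 aff II-1×II-2: X^jY
J/IV-1 un III-1×III-2: X^JY
⇒ J over [I-1,I-2,II-1,II-2,II-3,II-4,III-1,III-2,III-3,IV-1]: 8 consistent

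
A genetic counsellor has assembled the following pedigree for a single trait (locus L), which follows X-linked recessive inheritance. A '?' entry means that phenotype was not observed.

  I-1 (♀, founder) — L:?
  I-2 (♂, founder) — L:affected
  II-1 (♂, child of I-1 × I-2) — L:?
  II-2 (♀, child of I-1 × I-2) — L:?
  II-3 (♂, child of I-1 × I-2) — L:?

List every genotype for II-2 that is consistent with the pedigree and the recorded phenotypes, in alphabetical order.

L/I-1 ? ·: X^LX^L|X^LX^l|X^lX^l
L/I-2 aff ·: X^lY
L/II-1 ? I-1×I-2: X^LY|X^lY
L/II-2 ? I-1×I-2: X^LX^l|X^lX^l
L/II-3 ? I-1×I-2: X^LY|X^lY
⇒ L over [I-1,I-2,II-1,II-2,II-3]: 10 consistent

II-2 ∈ {X^LX^l, X^lX^l}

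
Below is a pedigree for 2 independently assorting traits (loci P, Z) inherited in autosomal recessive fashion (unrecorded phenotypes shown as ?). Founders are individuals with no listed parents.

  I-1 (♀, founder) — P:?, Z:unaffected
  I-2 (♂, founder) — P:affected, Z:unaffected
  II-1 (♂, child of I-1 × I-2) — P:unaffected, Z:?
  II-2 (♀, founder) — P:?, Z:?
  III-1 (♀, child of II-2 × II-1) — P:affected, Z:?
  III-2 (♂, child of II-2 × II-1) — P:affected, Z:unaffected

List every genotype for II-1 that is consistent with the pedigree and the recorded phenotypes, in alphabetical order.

P/I-1 ? ·: PP|Pp
P/I-2 aff ·: pp
P/II-1 un I-1×I-2: Pp
P/II-2 ? ·: Pp|pp
P/III-1 aff II-2×II-1: pp
P/III-2 aff II-2×II-1: pp
⇒ P over [I-1,I-2,II-1,II-2,III-1,III-2]: 4 consistent
Z/I-1 un ·: ZZ|Zz
Z/I-2 un ·: ZZ|Zz
Z/II-1 ? I-1×I-2: ZZ|Zz|zz
Z/II-2 ? ·: ZZ|Zz|zz
Z/III-1 ? II-2×II-1: ZZ|Zz|zz
Z/III-2 un II-2×II-1: ZZ|Zz
⇒ Z over [I-1,I-2,II-1,II-2,III-1,III-2]: 63 consistent

II-1 ∈ {Pp ZZ, Pp Zz, Pp zz}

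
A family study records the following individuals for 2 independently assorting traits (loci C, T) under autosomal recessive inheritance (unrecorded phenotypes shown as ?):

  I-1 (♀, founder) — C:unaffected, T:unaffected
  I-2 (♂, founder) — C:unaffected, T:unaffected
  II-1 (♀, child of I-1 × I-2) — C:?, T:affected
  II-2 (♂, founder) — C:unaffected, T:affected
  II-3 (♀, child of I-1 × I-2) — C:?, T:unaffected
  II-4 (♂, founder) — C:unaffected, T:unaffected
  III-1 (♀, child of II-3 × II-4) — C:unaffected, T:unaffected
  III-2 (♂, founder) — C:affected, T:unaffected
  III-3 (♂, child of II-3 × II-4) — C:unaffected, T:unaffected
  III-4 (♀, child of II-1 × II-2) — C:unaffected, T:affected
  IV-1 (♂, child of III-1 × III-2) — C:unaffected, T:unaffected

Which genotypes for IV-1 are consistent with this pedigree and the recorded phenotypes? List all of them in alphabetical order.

C/I-1 un ·: CC|Cc
C/I-2 un ·: CC|Cc
C/II-1 ? I-1×I-2: CC|Cc|cc
C/II-2 un ·: CC|Cc
C/II-3 ? I-1×I-2: CC|Cc|cc
C/II-4 un ·: CC|Cc
C/III-1 un II-3×II-4: CC|Cc
C/III-2 aff ·: cc
C/III-3 un II-3×II-4: CC|Cc
C/III-4 un II-1×II-2: CC|Cc
C/IV-1 un III-1×III-2: Cc
⇒ C over [I-1,I-2,II-1,II-2,II-3,II-4,III-1,III-2,III-3,III-4,IV-1]: 332 consistent
T/I-1 un ·: Tt
T/I-2 un ·: Tt
T/II-1 aff I-1×I-2: tt
T/II-2 aff ·: tt
T/II-3 un I-1×I-2: TT|Tt
T/II-4 un ·: TT|Tt
T/III-1 un II-3×II-4: TT|Tt
T/III-2 un ·: TT|Tt
T/III-3 un II-3×II-4: TT|Tt
T/III-4 aff II-1×II-2: tt
T/IV-1 un III-1×III-2: TT|Tt
⇒ T over [I-1,I-2,II-1,II-2,II-3,II-4,III-1,III-2,III-3,III-4,IV-1]: 45 consistent

IV-1 ∈ {Cc TT, Cc Tt}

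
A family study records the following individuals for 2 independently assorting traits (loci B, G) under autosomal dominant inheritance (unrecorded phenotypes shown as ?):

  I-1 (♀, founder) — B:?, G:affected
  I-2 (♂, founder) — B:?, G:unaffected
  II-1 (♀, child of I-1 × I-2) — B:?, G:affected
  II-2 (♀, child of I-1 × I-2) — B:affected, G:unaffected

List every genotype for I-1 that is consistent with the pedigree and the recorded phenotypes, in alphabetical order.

I-1 ∈ {BB Gg, Bb Gg, bb Gg}

B/I-1 ? ·: bb|Bb|BB
B/I-2 ? ·: bb|Bb|BB
B/II-1 ? I-1×I-2: bb|Bb|BB
B/II-2 aff I-1×I-2: Bb|BB
⇒ B over [I-1,I-2,II-1,II-2]: 21 consistent
G/I-1 aff ·: Gg
G/I-2 un ·: gg
G/II-1 aff I-1×I-2: Gg
G/II-2 un I-1×I-2: gg
⇒ G over [I-1,I-2,II-1,II-2]: 1 consistent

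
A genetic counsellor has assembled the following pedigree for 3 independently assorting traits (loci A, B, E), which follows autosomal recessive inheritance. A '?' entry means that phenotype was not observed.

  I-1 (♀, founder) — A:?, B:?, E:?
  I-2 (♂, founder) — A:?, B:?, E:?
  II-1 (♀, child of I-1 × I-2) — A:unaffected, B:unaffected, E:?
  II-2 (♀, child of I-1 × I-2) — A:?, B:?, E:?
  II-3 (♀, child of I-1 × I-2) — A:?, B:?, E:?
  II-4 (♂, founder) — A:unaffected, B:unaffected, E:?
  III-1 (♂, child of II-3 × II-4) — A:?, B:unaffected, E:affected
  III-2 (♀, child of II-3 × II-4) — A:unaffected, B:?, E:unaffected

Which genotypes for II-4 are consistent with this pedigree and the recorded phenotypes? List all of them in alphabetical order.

II-4 ∈ {AA BB Ee, AA BB ee, AA Bb Ee, AA Bb ee, Aa BB Ee, Aa BB ee, Aa Bb Ee, Aa Bb ee}

A/I-1 ? ·: AA|Aa|aa
A/I-2 ? ·: AA|Aa|aa
A/II-1 un I-1×I-2: AA|Aa
A/II-2 ? I-1×I-2: AA|Aa|aa
A/II-3 ? I-1×I-2: AA|Aa|aa
A/II-4 un ·: AA|Aa
A/III-1 ? II-3×II-4: AA|Aa|aa
A/III-2 un II-3×II-4: AA|Aa
⇒ A over [I-1,I-2,II-1,II-2,II-3,II-4,III-1,III-2]: 305 consistent
B/I-1 ? ·: BB|Bb|bb
B/I-2 ? ·: BB|Bb|bb
B/II-1 un I-1×I-2: BB|Bb
B/II-2 ? I-1×I-2: BB|Bb|bb
B/II-3 ? I-1×I-2: BB|Bb|bb
B/II-4 un ·: BB|Bb
B/III-1 un II-3×II-4: BB|Bb
B/III-2 ? II-3×II-4: BB|Bb|bb
⇒ B over [I-1,I-2,II-1,II-2,II-3,II-4,III-1,III-2]: 305 consistent
E/I-1 ? ·: EE|Ee|ee
E/I-2 ? ·: EE|Ee|ee
E/II-1 ? I-1×I-2: EE|Ee|ee
E/II-2 ? I-1×I-2: EE|Ee|ee
E/II-3 ? I-1×I-2: Ee|ee
E/II-4 ? ·: Ee|ee
E/III-1 aff II-3×II-4: ee
E/III-2 un II-3×II-4: EE|Ee
⇒ E over [I-1,I-2,II-1,II-2,II-3,II-4,III-1,III-2]: 99 consistent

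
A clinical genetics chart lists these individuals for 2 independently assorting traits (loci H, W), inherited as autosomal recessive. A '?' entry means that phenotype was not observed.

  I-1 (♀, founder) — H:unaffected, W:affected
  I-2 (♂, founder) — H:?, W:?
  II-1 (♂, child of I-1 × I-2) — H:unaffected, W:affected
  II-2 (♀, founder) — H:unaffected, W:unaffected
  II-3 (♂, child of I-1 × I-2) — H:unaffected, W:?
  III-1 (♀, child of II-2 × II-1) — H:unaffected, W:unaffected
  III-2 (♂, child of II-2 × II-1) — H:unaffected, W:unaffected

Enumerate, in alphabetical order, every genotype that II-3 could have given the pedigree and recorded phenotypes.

II-3 ∈ {HH Ww, HH ww, Hh Ww, Hh ww}

H/I-1 un ·: HH|Hh
H/I-2 ? ·: HH|Hh|hh
H/II-1 un I-1×I-2: HH|Hh
H/II-2 un ·: HH|Hh
H/II-3 un I-1×I-2: HH|Hh
H/III-1 un II-2×II-1: HH|Hh
H/III-2 un II-2×II-1: HH|Hh
⇒ H over [I-1,I-2,II-1,II-2,II-3,III-1,III-2]: 99 consistent
W/I-1 aff ·: ww
W/I-2 ? ·: Ww|ww
W/II-1 aff I-1×I-2: ww
W/II-2 un ·: WW|Ww
W/II-3 ? I-1×I-2: Ww|ww
W/III-1 un II-2×II-1: Ww
W/III-2 un II-2×II-1: Ww
⇒ W over [I-1,I-2,II-1,II-2,II-3,III-1,III-2]: 6 consistent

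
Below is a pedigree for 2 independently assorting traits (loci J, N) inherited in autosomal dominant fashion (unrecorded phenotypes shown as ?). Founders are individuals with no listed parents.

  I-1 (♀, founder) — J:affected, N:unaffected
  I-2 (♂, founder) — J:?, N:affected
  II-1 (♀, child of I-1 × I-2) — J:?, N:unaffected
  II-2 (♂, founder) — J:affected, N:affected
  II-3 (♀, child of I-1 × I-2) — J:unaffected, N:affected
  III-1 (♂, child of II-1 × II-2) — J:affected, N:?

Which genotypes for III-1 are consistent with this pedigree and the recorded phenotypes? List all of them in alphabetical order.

III-1 ∈ {JJ Nn, JJ nn, Jj Nn, Jj nn}

J/I-1 aff ·: Jj
J/I-2 ? ·: jj|Jj
J/II-1 ? I-1×I-2: jj|Jj|JJ
J/II-2 aff ·: Jj|JJ
J/II-3 un I-1×I-2: jj
J/III-1 aff II-1×II-2: Jj|JJ
⇒ J over [I-1,I-2,II-1,II-2,II-3,III-1]: 15 consistent
N/I-1 un ·: nn
N/I-2 aff ·: Nn
N/II-1 un I-1×I-2: nn
N/II-2 aff ·: Nn|NN
N/II-3 aff I-1×I-2: Nn
N/III-1 ? II-1×II-2: nn|Nn
⇒ N over [I-1,I-2,II-1,II-2,II-3,III-1]: 3 consistent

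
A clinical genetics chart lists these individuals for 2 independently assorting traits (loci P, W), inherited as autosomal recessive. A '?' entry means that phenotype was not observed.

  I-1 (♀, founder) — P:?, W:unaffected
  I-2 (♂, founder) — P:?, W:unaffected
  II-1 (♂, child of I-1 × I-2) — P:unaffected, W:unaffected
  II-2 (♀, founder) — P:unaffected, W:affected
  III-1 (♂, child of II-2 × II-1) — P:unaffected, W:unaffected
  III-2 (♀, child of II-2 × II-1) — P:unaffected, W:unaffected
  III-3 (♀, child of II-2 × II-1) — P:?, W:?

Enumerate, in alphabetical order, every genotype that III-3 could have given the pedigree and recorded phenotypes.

III-3 ∈ {PP Ww, PP ww, Pp Ww, Pp ww, pp Ww, pp ww}

P/I-1 ? ·: PP|Pp|pp
P/I-2 ? ·: PP|Pp|pp
P/II-1 un I-1×I-2: PP|Pp
P/II-2 un ·: PP|Pp
P/III-1 un II-2×II-1: PP|Pp
P/III-2 un II-2×II-1: PP|Pp
P/III-3 ? II-2×II-1: PP|Pp|pp
⇒ P over [I-1,I-2,II-1,II-2,III-1,III-2,III-3]: 176 consistent
W/I-1 un ·: WW|Ww
W/I-2 un ·: WW|Ww
W/II-1 un I-1×I-2: WW|Ww
W/II-2 aff ·: ww
W/III-1 un II-2×II-1: Ww
W/III-2 un II-2×II-1: Ww
W/III-3 ? II-2×II-1: Ww|ww
⇒ W over [I-1,I-2,II-1,II-2,III-1,III-2,III-3]: 10 consistent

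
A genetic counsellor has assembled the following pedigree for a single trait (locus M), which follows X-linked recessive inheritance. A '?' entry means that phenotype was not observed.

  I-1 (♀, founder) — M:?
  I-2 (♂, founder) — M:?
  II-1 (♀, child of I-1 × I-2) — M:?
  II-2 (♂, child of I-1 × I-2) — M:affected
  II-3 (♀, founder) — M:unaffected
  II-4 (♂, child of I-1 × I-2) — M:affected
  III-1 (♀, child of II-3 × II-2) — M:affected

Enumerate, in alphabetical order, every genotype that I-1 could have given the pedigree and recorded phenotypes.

I-1 ∈ {X^MX^m, X^mX^m}

M/I-1 ? ·: X^MX^m|X^mX^m
M/I-2 ? ·: X^MY|X^mY
M/II-1 ? I-1×I-2: X^MX^M|X^MX^m|X^mX^m
M/II-2 aff I-1×I-2: X^mY
M/II-3 un ·: X^MX^m
M/II-4 aff I-1×I-2: X^mY
M/III-1 aff II-3×II-2: X^mX^m
⇒ M over [I-1,I-2,II-1,II-2,II-3,II-4,III-1]: 6 consistent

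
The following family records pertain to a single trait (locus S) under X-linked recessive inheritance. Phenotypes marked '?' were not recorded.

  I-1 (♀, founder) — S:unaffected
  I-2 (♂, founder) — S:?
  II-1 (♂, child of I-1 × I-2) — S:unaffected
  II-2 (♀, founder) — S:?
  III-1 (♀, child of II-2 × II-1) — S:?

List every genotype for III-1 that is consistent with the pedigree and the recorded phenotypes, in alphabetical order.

S/I-1 un ·: X^SX^S|X^SX^s
S/I-2 ? ·: X^SY|X^sY
S/II-1 un I-1×I-2: X^SY
S/II-2 ? ·: X^SX^S|X^SX^s|X^sX^s
S/III-1 ? II-2×II-1: X^SX^S|X^SX^s
⇒ S over [I-1,I-2,II-1,II-2,III-1]: 16 consistent

III-1 ∈ {X^SX^S, X^SX^s}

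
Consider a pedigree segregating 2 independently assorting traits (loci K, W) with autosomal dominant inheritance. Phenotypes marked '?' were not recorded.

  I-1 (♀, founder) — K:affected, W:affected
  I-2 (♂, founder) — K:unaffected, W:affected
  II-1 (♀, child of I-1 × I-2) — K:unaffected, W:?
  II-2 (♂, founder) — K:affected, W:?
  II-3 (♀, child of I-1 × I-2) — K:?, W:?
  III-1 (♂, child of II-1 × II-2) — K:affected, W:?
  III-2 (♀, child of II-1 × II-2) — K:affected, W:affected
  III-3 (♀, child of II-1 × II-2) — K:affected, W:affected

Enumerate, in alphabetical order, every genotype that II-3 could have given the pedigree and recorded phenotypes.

K/I-1 aff ·: Kk
K/I-2 un ·: kk
K/II-1 un I-1×I-2: kk
K/II-2 aff ·: Kk|KK
K/II-3 ? I-1×I-2: kk|Kk
K/III-1 aff II-1×II-2: Kk
K/III-2 aff II-1×II-2: Kk
K/III-3 aff II-1×II-2: Kk
⇒ K over [I-1,I-2,II-1,II-2,II-3,III-1,III-2,III-3]: 4 consistent
W/I-1 aff ·: Ww|WW
W/I-2 aff ·: Ww|WW
W/II-1 ? I-1×I-2: ww|Ww|WW
W/II-2 ? ·: ww|Ww|WW
W/II-3 ? I-1×I-2: ww|Ww|WW
W/III-1 ? II-1×II-2: ww|Ww|WW
W/III-2 aff II-1×II-2: Ww|WW
W/III-3 aff II-1×II-2: Ww|WW
⇒ W over [I-1,I-2,II-1,II-2,II-3,III-1,III-2,III-3]: 243 consistent

II-3 ∈ {Kk WW, Kk Ww, Kk ww, kk WW, kk Ww, kk ww}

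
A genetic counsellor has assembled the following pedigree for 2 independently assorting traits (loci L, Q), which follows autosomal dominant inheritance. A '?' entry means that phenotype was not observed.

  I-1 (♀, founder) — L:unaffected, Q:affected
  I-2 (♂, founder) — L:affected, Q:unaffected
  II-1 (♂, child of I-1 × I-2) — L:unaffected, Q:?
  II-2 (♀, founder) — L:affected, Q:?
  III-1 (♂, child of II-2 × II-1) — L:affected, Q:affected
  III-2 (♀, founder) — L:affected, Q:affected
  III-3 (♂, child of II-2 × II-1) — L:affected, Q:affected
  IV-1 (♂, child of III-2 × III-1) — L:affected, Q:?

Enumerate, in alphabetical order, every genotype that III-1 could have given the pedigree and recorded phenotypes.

L/I-1 un ·: ll
L/I-2 aff ·: Ll
L/II-1 un I-1×I-2: ll
L/II-2 aff ·: Ll|LL
L/III-1 aff II-2×II-1: Ll
L/III-2 aff ·: Ll|LL
L/III-3 aff II-2×II-1: Ll
L/IV-1 aff III-2×III-1: Ll|LL
⇒ L over [I-1,I-2,II-1,II-2,III-1,III-2,III-3,IV-1]: 8 consistent
Q/I-1 aff ·: Qq|QQ
Q/I-2 un ·: qq
Q/II-1 ? I-1×I-2: qq|Qq
Q/II-2 ? ·: qq|Qq|QQ
Q/III-1 aff II-2×II-1: Qq|QQ
Q/III-2 aff ·: Qq|QQ
Q/III-3 aff II-2×II-1: Qq|QQ
Q/IV-1 ? III-2×III-1: qq|Qq|QQ
⇒ Q over [I-1,I-2,II-1,II-2,III-1,III-2,III-3,IV-1]: 84 consistent

III-1 ∈ {Ll QQ, Ll Qq}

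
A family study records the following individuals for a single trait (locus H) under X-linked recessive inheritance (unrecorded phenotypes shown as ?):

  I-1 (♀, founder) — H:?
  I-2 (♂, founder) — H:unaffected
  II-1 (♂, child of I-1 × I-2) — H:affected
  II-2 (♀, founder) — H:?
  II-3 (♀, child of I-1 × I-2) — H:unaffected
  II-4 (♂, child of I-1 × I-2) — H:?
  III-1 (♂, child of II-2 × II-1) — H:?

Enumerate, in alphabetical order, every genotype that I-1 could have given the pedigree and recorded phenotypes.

H/I-1 ? ·: X^HX^h|X^hX^h
H/I-2 un ·: X^HY
H/II-1 aff I-1×I-2: X^hY
H/II-2 ? ·: X^HX^H|X^HX^h|X^hX^h
H/II-3 un I-1×I-2: X^HX^H|X^HX^h
H/II-4 ? I-1×I-2: X^HY|X^hY
H/III-1 ? II-2×II-1: X^HY|X^hY
⇒ H over [I-1,I-2,II-1,II-2,II-3,II-4,III-1]: 20 consistent

I-1 ∈ {X^HX^h, X^hX^h}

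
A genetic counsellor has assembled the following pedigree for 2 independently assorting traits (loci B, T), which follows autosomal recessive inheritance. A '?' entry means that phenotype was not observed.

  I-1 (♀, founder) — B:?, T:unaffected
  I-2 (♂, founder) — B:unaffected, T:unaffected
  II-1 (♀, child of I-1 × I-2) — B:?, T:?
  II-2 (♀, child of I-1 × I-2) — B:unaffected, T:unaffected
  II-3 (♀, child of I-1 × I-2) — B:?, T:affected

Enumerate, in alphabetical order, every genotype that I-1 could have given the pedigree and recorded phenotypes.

I-1 ∈ {BB Tt, Bb Tt, bb Tt}

B/I-1 ? ·: BB|Bb|bb
B/I-2 un ·: BB|Bb
B/II-1 ? I-1×I-2: BB|Bb|bb
B/II-2 un I-1×I-2: BB|Bb
B/II-3 ? I-1×I-2: BB|Bb|bb
⇒ B over [I-1,I-2,II-1,II-2,II-3]: 40 consistent
T/I-1 un ·: Tt
T/I-2 un ·: Tt
T/II-1 ? I-1×I-2: TT|Tt|tt
T/II-2 un I-1×I-2: TT|Tt
T/II-3 aff I-1×I-2: tt
⇒ T over [I-1,I-2,II-1,II-2,II-3]: 6 consistent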